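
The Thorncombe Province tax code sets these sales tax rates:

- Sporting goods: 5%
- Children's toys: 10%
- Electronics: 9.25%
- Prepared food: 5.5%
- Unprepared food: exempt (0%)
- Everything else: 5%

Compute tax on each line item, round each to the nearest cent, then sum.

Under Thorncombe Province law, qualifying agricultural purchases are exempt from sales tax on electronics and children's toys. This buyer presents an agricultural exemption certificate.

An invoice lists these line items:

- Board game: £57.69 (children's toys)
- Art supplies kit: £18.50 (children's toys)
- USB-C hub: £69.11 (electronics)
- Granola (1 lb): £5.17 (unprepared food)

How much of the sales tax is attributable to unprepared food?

Granola (1 lb) £5.17: unprepared food → 0% → £0.00
Tax on unprepared food = £0.00

£0.00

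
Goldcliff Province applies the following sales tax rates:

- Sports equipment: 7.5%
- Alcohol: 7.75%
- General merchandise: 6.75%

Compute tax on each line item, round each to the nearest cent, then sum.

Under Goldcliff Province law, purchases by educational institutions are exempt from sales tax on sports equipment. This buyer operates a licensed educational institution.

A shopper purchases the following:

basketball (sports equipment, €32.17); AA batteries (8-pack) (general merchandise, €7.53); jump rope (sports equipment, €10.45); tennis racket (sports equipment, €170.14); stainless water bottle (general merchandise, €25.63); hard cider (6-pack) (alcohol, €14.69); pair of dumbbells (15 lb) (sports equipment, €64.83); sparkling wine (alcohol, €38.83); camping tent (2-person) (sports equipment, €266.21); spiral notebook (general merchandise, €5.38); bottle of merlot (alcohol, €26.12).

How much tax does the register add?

€8.77

Basketball €32.17: sports equipment, buyer-exempt → 0% → €0.00
AA batteries (8-pack) €7.53: general merchandise → 6.75% → €0.51
Jump rope €10.45: sports equipment, buyer-exempt → 0% → €0.00
Tennis racket €170.14: sports equipment, buyer-exempt → 0% → €0.00
Stainless water bottle €25.63: general merchandise → 6.75% → €1.73
Hard cider (6-pack) €14.69: alcohol → 7.75% → €1.14
Pair of dumbbells (15 lb) €64.83: sports equipment, buyer-exempt → 0% → €0.00
Sparkling wine €38.83: alcohol → 7.75% → €3.01
Camping tent (2-person) €266.21: sports equipment, buyer-exempt → 0% → €0.00
Spiral notebook €5.38: general merchandise → 6.75% → €0.36
Bottle of merlot €26.12: alcohol → 7.75% → €2.02
Total tax = €0.51 + €1.73 + €1.14 + €3.01 + €0.36 + €2.02 = €8.77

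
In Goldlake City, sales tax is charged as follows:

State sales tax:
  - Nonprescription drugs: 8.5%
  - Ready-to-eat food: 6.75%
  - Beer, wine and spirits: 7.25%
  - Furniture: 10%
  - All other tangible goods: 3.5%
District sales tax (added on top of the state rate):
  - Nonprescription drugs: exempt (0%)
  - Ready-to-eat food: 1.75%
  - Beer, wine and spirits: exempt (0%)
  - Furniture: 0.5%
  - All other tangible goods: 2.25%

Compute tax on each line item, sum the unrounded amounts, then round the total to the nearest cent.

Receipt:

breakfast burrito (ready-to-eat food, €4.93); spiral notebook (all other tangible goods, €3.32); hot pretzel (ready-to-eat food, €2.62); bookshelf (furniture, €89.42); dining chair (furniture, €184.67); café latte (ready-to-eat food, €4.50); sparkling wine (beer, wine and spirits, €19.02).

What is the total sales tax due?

€31.37

Breakfast burrito €4.93: ready-to-eat food → 6.75% + 1.75% district = 8.5% → €0.41905
Spiral notebook €3.32: all other tangible goods → 3.5% + 2.25% district = 5.75% → €0.1909
Hot pretzel €2.62: ready-to-eat food → 6.75% + 1.75% district = 8.5% → €0.2227
Bookshelf €89.42: furniture → 10% + 0.5% district = 10.5% → €9.3891
Dining chair €184.67: furniture → 10% + 0.5% district = 10.5% → €19.39035
Café latte €4.50: ready-to-eat food → 6.75% + 1.75% district = 8.5% → €0.3825
Sparkling wine €19.02: beer, wine and spirits → 7.25% + 0% district = 7.25% → €1.37895
Unrounded tax sum = €31.37355 → €31.37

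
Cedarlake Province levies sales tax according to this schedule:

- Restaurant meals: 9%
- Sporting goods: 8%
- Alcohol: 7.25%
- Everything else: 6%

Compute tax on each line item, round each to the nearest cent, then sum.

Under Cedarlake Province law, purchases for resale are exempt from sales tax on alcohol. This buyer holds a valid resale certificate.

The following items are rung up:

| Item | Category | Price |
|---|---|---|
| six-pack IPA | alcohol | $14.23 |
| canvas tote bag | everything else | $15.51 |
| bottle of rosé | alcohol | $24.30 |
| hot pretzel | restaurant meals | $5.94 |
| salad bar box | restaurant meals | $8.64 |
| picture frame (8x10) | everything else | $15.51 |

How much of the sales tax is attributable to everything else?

Canvas tote bag $15.51: everything else → 6% → $0.93
Picture frame (8x10) $15.51: everything else → 6% → $0.93
Tax on everything else = $0.93 + $0.93 = $1.86

$1.86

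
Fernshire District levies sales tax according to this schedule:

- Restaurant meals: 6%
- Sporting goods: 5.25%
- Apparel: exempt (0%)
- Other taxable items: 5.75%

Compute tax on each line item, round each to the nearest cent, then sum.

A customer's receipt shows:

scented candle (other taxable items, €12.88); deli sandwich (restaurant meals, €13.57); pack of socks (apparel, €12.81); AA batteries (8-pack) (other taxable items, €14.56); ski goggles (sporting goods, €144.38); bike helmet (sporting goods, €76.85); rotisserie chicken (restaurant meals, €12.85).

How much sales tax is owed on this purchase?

Scented candle €12.88: other taxable items → 5.75% → €0.74
Deli sandwich €13.57: restaurant meals → 6% → €0.81
Pack of socks €12.81: apparel → 0% → €0.00
AA batteries (8-pack) €14.56: other taxable items → 5.75% → €0.84
Ski goggles €144.38: sporting goods → 5.25% → €7.58
Bike helmet €76.85: sporting goods → 5.25% → €4.03
Rotisserie chicken €12.85: restaurant meals → 6% → €0.77
Total tax = €0.74 + €0.81 + €0.84 + €7.58 + €4.03 + €0.77 = €14.77

€14.77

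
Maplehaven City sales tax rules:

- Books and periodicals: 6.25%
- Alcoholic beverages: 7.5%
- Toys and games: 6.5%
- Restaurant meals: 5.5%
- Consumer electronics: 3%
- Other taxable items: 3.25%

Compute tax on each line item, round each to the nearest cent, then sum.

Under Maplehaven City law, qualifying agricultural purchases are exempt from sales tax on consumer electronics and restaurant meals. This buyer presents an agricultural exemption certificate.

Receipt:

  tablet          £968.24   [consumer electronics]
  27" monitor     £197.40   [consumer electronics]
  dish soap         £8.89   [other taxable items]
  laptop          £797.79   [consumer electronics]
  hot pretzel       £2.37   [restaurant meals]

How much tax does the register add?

£0.29

Tablet £968.24: consumer electronics, buyer-exempt → 0% → £0.00
27" monitor £197.40: consumer electronics, buyer-exempt → 0% → £0.00
Dish soap £8.89: other taxable items → 3.25% → £0.29
Laptop £797.79: consumer electronics, buyer-exempt → 0% → £0.00
Hot pretzel £2.37: restaurant meals, buyer-exempt → 0% → £0.00
Total tax = £0.29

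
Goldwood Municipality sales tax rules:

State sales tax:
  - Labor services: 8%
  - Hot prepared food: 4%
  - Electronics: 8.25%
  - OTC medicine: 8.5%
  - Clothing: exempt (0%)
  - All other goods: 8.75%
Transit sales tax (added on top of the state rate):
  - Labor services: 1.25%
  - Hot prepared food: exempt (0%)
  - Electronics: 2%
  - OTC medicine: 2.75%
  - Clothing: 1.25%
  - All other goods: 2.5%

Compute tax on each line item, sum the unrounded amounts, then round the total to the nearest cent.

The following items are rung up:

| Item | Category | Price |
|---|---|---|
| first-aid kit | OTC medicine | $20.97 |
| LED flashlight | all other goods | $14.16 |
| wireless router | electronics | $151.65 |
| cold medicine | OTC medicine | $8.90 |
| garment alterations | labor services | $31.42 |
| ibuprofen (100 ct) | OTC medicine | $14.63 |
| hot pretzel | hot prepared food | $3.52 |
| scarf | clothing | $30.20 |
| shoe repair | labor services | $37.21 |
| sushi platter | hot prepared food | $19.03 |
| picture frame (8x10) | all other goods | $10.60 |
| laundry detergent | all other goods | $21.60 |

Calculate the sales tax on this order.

$33.39

First-aid kit $20.97: OTC medicine → 8.5% + 2.75% transit = 11.25% → $2.359125
LED flashlight $14.16: all other goods → 8.75% + 2.5% transit = 11.25% → $1.593
Wireless router $151.65: electronics → 8.25% + 2% transit = 10.25% → $15.544125
Cold medicine $8.90: OTC medicine → 8.5% + 2.75% transit = 11.25% → $1.00125
Garment alterations $31.42: labor services → 8% + 1.25% transit = 9.25% → $2.90635
Ibuprofen (100 ct) $14.63: OTC medicine → 8.5% + 2.75% transit = 11.25% → $1.645875
Hot pretzel $3.52: hot prepared food → 4% + 0% transit = 4% → $0.1408
Scarf $30.20: clothing → 0% + 1.25% transit = 1.25% → $0.3775
Shoe repair $37.21: labor services → 8% + 1.25% transit = 9.25% → $3.441925
Sushi platter $19.03: hot prepared food → 4% + 0% transit = 4% → $0.7612
Picture frame (8x10) $10.60: all other goods → 8.75% + 2.5% transit = 11.25% → $1.1925
Laundry detergent $21.60: all other goods → 8.75% + 2.5% transit = 11.25% → $2.43
Unrounded tax sum = $33.39365 → $33.39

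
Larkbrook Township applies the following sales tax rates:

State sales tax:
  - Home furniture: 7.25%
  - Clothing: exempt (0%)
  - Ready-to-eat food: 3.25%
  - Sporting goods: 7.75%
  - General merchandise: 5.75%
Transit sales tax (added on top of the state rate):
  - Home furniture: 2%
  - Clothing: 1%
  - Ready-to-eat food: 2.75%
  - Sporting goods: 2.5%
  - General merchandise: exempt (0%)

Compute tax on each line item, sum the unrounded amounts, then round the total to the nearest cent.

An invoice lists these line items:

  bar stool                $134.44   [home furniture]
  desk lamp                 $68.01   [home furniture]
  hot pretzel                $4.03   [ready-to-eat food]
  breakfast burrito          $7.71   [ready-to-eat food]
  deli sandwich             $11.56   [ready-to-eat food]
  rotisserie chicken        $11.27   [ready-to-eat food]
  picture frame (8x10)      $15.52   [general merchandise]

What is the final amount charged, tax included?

$274.23

Bar stool $134.44: home furniture → 7.25% + 2% transit = 9.25% → $12.4357
Desk lamp $68.01: home furniture → 7.25% + 2% transit = 9.25% → $6.290925
Hot pretzel $4.03: ready-to-eat food → 3.25% + 2.75% transit = 6% → $0.2418
Breakfast burrito $7.71: ready-to-eat food → 3.25% + 2.75% transit = 6% → $0.4626
Deli sandwich $11.56: ready-to-eat food → 3.25% + 2.75% transit = 6% → $0.6936
Rotisserie chicken $11.27: ready-to-eat food → 3.25% + 2.75% transit = 6% → $0.6762
Picture frame (8x10) $15.52: general merchandise → 5.75% + 0% transit = 5.75% → $0.8924
Subtotal = $252.54; unrounded tax = $21.693225 → $21.69; total due = $274.23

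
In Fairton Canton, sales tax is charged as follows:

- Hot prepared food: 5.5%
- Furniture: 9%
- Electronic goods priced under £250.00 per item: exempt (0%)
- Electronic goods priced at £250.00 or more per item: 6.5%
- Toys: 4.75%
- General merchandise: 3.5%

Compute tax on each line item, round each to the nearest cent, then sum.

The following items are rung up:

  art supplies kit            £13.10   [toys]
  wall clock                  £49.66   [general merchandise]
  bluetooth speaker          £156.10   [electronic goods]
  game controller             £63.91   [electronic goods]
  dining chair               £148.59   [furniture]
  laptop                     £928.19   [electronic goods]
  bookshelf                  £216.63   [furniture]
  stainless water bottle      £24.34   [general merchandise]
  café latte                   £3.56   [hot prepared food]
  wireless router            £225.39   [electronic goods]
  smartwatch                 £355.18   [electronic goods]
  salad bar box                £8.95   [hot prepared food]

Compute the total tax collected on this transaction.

Art supplies kit £13.10: toys → 4.75% → £0.62
Wall clock £49.66: general merchandise → 3.5% → £1.74
Bluetooth speaker £156.10: electronic goods, under £250.00 → 0% → £0.00
Game controller £63.91: electronic goods, under £250.00 → 0% → £0.00
Dining chair £148.59: furniture → 9% → £13.37
Laptop £928.19: electronic goods, £250.00 or more → 6.5% → £60.33
Bookshelf £216.63: furniture → 9% → £19.50
Stainless water bottle £24.34: general merchandise → 3.5% → £0.85
Café latte £3.56: hot prepared food → 5.5% → £0.20
Wireless router £225.39: electronic goods, under £250.00 → 0% → £0.00
Smartwatch £355.18: electronic goods, £250.00 or more → 6.5% → £23.09
Salad bar box £8.95: hot prepared food → 5.5% → £0.49
Total tax = £0.62 + £1.74 + £13.37 + £60.33 + £19.50 + £0.85 + £0.20 + £23.09 + £0.49 = £120.19

£120.19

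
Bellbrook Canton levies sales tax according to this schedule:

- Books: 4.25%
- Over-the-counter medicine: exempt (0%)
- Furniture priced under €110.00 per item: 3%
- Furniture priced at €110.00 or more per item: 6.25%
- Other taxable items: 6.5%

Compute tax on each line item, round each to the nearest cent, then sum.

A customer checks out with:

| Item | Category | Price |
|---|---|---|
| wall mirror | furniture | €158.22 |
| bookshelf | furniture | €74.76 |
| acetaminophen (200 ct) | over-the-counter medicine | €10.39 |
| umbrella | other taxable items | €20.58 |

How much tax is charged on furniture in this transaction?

€12.13

Wall mirror €158.22: furniture, €110.00 or more → 6.25% → €9.89
Bookshelf €74.76: furniture, under €110.00 → 3% → €2.24
Tax on furniture = €9.89 + €2.24 = €12.13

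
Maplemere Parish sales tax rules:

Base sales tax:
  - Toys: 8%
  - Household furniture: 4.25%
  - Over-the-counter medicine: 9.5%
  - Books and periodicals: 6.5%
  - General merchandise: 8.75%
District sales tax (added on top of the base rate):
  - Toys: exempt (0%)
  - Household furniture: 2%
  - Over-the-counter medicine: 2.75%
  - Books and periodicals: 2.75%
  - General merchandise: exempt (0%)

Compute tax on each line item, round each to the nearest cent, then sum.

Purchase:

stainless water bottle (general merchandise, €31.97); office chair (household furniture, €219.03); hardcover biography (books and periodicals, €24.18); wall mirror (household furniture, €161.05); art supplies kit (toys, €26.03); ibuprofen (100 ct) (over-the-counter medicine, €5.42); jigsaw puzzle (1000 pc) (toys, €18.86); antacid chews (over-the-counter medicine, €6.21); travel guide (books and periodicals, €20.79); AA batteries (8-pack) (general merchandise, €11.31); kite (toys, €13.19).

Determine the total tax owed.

€37.78

Stainless water bottle €31.97: general merchandise → 8.75% + 0% district = 8.75% → €2.80
Office chair €219.03: household furniture → 4.25% + 2% district = 6.25% → €13.69
Hardcover biography €24.18: books and periodicals → 6.5% + 2.75% district = 9.25% → €2.24
Wall mirror €161.05: household furniture → 4.25% + 2% district = 6.25% → €10.07
Art supplies kit €26.03: toys → 8% + 0% district = 8% → €2.08
Ibuprofen (100 ct) €5.42: over-the-counter medicine → 9.5% + 2.75% district = 12.25% → €0.66
Jigsaw puzzle (1000 pc) €18.86: toys → 8% + 0% district = 8% → €1.51
Antacid chews €6.21: over-the-counter medicine → 9.5% + 2.75% district = 12.25% → €0.76
Travel guide €20.79: books and periodicals → 6.5% + 2.75% district = 9.25% → €1.92
AA batteries (8-pack) €11.31: general merchandise → 8.75% + 0% district = 8.75% → €0.99
Kite €13.19: toys → 8% + 0% district = 8% → €1.06
Total tax = €2.80 + €13.69 + €2.24 + €10.07 + €2.08 + €0.66 + €1.51 + €0.76 + €1.92 + €0.99 + €1.06 = €37.78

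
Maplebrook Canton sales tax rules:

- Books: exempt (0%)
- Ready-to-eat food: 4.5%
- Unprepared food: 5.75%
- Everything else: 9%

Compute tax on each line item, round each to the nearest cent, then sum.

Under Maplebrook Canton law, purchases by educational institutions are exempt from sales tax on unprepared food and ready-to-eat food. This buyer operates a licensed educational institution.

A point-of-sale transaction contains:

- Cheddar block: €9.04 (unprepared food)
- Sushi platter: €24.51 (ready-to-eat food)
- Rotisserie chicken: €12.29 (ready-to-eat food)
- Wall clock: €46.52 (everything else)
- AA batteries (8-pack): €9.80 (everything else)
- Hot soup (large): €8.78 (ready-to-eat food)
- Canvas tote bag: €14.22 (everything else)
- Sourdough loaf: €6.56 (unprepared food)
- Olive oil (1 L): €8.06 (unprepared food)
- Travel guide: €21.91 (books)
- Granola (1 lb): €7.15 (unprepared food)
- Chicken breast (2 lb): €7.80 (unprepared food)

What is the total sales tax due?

Cheddar block €9.04: unprepared food, buyer-exempt → 0% → €0.00
Sushi platter €24.51: ready-to-eat food, buyer-exempt → 0% → €0.00
Rotisserie chicken €12.29: ready-to-eat food, buyer-exempt → 0% → €0.00
Wall clock €46.52: everything else → 9% → €4.19
AA batteries (8-pack) €9.80: everything else → 9% → €0.88
Hot soup (large) €8.78: ready-to-eat food, buyer-exempt → 0% → €0.00
Canvas tote bag €14.22: everything else → 9% → €1.28
Sourdough loaf €6.56: unprepared food, buyer-exempt → 0% → €0.00
Olive oil (1 L) €8.06: unprepared food, buyer-exempt → 0% → €0.00
Travel guide €21.91: books → 0% → €0.00
Granola (1 lb) €7.15: unprepared food, buyer-exempt → 0% → €0.00
Chicken breast (2 lb) €7.80: unprepared food, buyer-exempt → 0% → €0.00
Total tax = €4.19 + €0.88 + €1.28 = €6.35

€6.35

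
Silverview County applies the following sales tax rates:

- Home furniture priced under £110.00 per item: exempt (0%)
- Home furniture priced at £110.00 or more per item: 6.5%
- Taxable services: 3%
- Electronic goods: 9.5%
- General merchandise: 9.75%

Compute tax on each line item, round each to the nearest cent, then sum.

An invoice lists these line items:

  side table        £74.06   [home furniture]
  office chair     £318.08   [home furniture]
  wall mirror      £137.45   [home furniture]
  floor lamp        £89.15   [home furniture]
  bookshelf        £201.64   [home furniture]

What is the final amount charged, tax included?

£863.10

Side table £74.06: home furniture, under £110.00 → 0% → £0.00
Office chair £318.08: home furniture, £110.00 or more → 6.5% → £20.68
Wall mirror £137.45: home furniture, £110.00 or more → 6.5% → £8.93
Floor lamp £89.15: home furniture, under £110.00 → 0% → £0.00
Bookshelf £201.64: home furniture, £110.00 or more → 6.5% → £13.11
Subtotal = £820.38; tax = £42.72; total due = £863.10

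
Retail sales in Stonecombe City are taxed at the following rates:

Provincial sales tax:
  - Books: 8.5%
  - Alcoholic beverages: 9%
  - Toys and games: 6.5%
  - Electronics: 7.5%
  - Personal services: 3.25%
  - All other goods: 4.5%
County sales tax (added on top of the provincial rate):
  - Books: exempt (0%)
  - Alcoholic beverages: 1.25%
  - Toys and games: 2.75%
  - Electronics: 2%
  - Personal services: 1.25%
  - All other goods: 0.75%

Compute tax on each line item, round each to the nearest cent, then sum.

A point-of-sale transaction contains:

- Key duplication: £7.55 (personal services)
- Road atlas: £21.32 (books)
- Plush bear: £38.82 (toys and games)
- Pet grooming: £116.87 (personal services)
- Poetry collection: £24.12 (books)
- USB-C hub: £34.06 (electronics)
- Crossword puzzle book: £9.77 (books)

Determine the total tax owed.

Key duplication £7.55: personal services → 3.25% + 1.25% county = 4.5% → £0.34
Road atlas £21.32: books → 8.5% + 0% county = 8.5% → £1.81
Plush bear £38.82: toys and games → 6.5% + 2.75% county = 9.25% → £3.59
Pet grooming £116.87: personal services → 3.25% + 1.25% county = 4.5% → £5.26
Poetry collection £24.12: books → 8.5% + 0% county = 8.5% → £2.05
USB-C hub £34.06: electronics → 7.5% + 2% county = 9.5% → £3.24
Crossword puzzle book £9.77: books → 8.5% + 0% county = 8.5% → £0.83
Total tax = £0.34 + £1.81 + £3.59 + £5.26 + £2.05 + £3.24 + £0.83 = £17.12

£17.12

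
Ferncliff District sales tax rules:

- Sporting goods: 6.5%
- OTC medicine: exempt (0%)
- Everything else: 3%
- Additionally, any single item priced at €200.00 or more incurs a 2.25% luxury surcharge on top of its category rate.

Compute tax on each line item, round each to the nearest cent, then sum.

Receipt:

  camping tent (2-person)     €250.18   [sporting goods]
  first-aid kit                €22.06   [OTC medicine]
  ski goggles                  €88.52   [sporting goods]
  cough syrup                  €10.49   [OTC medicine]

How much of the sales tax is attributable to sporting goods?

Camping tent (2-person) €250.18: sporting goods → 6.5% + 2.25% surcharge = 8.75% → €21.89
Ski goggles €88.52: sporting goods → 6.5% → €5.75
Tax on sporting goods = €21.89 + €5.75 = €27.64

€27.64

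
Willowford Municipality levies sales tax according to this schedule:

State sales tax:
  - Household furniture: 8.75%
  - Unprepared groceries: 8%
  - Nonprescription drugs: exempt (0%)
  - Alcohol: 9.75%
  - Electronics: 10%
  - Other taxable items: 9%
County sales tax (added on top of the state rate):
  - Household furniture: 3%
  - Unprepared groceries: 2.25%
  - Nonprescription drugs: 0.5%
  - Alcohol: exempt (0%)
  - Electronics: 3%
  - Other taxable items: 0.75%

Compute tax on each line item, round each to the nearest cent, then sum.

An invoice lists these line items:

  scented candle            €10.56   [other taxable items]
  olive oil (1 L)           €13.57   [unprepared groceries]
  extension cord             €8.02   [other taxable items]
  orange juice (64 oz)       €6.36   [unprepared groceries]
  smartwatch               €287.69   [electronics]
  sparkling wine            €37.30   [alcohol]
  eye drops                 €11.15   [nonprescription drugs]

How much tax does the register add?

€44.95

Scented candle €10.56: other taxable items → 9% + 0.75% county = 9.75% → €1.03
Olive oil (1 L) €13.57: unprepared groceries → 8% + 2.25% county = 10.25% → €1.39
Extension cord €8.02: other taxable items → 9% + 0.75% county = 9.75% → €0.78
Orange juice (64 oz) €6.36: unprepared groceries → 8% + 2.25% county = 10.25% → €0.65
Smartwatch €287.69: electronics → 10% + 3% county = 13% → €37.40
Sparkling wine €37.30: alcohol → 9.75% + 0% county = 9.75% → €3.64
Eye drops €11.15: nonprescription drugs → 0% + 0.5% county = 0.5% → €0.06
Total tax = €1.03 + €1.39 + €0.78 + €0.65 + €37.40 + €3.64 + €0.06 = €44.95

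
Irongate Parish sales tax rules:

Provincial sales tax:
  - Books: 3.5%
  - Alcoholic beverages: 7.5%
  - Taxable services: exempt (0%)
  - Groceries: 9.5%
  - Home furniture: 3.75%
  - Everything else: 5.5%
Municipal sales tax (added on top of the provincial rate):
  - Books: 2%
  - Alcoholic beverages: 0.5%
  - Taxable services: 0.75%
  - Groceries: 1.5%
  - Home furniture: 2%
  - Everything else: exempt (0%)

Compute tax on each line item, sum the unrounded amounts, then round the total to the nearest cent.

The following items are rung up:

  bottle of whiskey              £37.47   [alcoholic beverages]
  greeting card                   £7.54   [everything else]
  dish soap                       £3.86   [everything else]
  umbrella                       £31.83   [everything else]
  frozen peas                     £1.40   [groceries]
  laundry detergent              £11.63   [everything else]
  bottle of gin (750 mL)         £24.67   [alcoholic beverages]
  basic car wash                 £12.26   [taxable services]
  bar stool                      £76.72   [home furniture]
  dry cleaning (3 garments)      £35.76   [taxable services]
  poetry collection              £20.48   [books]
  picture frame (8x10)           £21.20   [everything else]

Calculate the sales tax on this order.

Bottle of whiskey £37.47: alcoholic beverages → 7.5% + 0.5% municipal = 8% → £2.9976
Greeting card £7.54: everything else → 5.5% + 0% municipal = 5.5% → £0.4147
Dish soap £3.86: everything else → 5.5% + 0% municipal = 5.5% → £0.2123
Umbrella £31.83: everything else → 5.5% + 0% municipal = 5.5% → £1.75065
Frozen peas £1.40: groceries → 9.5% + 1.5% municipal = 11% → £0.154
Laundry detergent £11.63: everything else → 5.5% + 0% municipal = 5.5% → £0.63965
Bottle of gin (750 mL) £24.67: alcoholic beverages → 7.5% + 0.5% municipal = 8% → £1.9736
Basic car wash £12.26: taxable services → 0% + 0.75% municipal = 0.75% → £0.09195
Bar stool £76.72: home furniture → 3.75% + 2% municipal = 5.75% → £4.4114
Dry cleaning (3 garments) £35.76: taxable services → 0% + 0.75% municipal = 0.75% → £0.2682
Poetry collection £20.48: books → 3.5% + 2% municipal = 5.5% → £1.1264
Picture frame (8x10) £21.20: everything else → 5.5% + 0% municipal = 5.5% → £1.166
Unrounded tax sum = £15.20645 → £15.21

£15.21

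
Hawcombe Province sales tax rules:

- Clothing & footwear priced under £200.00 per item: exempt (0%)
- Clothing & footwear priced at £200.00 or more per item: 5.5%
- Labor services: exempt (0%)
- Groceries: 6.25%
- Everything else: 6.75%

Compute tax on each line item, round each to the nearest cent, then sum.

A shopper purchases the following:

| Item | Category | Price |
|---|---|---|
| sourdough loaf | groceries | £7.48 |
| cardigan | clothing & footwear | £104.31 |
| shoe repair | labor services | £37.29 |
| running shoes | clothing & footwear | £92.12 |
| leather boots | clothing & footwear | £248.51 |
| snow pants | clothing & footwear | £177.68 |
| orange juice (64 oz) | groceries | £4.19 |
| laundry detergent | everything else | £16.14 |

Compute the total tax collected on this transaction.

£15.49

Sourdough loaf £7.48: groceries → 6.25% → £0.47
Cardigan £104.31: clothing & footwear, under £200.00 → 0% → £0.00
Shoe repair £37.29: labor services → 0% → £0.00
Running shoes £92.12: clothing & footwear, under £200.00 → 0% → £0.00
Leather boots £248.51: clothing & footwear, £200.00 or more → 5.5% → £13.67
Snow pants £177.68: clothing & footwear, under £200.00 → 0% → £0.00
Orange juice (64 oz) £4.19: groceries → 6.25% → £0.26
Laundry detergent £16.14: everything else → 6.75% → £1.09
Total tax = £0.47 + £13.67 + £0.26 + £1.09 = £15.49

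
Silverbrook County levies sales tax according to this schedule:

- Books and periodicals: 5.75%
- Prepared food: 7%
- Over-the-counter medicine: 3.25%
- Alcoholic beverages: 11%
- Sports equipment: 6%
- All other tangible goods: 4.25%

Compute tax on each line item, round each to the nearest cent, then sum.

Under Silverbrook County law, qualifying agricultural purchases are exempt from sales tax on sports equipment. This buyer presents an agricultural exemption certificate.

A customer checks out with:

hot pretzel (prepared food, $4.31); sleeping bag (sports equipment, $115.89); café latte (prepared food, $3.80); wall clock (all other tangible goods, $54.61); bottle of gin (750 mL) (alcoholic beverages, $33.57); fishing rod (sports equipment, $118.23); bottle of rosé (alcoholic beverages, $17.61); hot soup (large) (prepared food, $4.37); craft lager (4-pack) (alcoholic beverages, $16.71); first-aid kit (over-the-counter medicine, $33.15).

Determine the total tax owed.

Hot pretzel $4.31: prepared food → 7% → $0.30
Sleeping bag $115.89: sports equipment, buyer-exempt → 0% → $0.00
Café latte $3.80: prepared food → 7% → $0.27
Wall clock $54.61: all other tangible goods → 4.25% → $2.32
Bottle of gin (750 mL) $33.57: alcoholic beverages → 11% → $3.69
Fishing rod $118.23: sports equipment, buyer-exempt → 0% → $0.00
Bottle of rosé $17.61: alcoholic beverages → 11% → $1.94
Hot soup (large) $4.37: prepared food → 7% → $0.31
Craft lager (4-pack) $16.71: alcoholic beverages → 11% → $1.84
First-aid kit $33.15: over-the-counter medicine → 3.25% → $1.08
Total tax = $0.30 + $0.27 + $2.32 + $3.69 + $1.94 + $0.31 + $1.84 + $1.08 = $11.75

$11.75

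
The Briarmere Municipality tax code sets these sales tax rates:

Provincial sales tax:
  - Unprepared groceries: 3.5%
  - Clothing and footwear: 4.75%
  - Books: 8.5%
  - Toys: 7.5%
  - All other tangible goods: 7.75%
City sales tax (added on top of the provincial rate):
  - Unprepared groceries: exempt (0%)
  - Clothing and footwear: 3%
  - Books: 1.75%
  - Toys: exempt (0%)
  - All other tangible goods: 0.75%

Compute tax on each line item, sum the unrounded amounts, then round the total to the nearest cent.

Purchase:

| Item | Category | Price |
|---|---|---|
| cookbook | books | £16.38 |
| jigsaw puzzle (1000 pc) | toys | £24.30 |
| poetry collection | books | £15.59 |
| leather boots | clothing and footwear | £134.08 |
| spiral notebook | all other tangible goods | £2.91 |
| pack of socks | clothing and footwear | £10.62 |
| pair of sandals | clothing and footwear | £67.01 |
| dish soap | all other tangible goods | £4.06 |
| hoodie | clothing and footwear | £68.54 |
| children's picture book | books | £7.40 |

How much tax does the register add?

Cookbook £16.38: books → 8.5% + 1.75% city = 10.25% → £1.67895
Jigsaw puzzle (1000 pc) £24.30: toys → 7.5% + 0% city = 7.5% → £1.8225
Poetry collection £15.59: books → 8.5% + 1.75% city = 10.25% → £1.597975
Leather boots £134.08: clothing and footwear → 4.75% + 3% city = 7.75% → £10.3912
Spiral notebook £2.91: all other tangible goods → 7.75% + 0.75% city = 8.5% → £0.24735
Pack of socks £10.62: clothing and footwear → 4.75% + 3% city = 7.75% → £0.82305
Pair of sandals £67.01: clothing and footwear → 4.75% + 3% city = 7.75% → £5.193275
Dish soap £4.06: all other tangible goods → 7.75% + 0.75% city = 8.5% → £0.3451
Hoodie £68.54: clothing and footwear → 4.75% + 3% city = 7.75% → £5.31185
Children's picture book £7.40: books → 8.5% + 1.75% city = 10.25% → £0.7585
Unrounded tax sum = £28.16975 → £28.17

£28.17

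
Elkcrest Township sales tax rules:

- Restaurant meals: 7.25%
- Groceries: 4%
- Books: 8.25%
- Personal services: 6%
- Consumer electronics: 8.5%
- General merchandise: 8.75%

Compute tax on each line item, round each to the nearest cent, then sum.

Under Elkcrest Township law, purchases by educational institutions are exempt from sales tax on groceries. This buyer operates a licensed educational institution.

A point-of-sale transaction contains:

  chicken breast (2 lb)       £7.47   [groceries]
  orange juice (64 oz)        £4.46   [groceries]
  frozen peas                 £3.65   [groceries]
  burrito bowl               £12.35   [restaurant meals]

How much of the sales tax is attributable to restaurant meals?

Burrito bowl £12.35: restaurant meals → 7.25% → £0.90
Tax on restaurant meals = £0.90

£0.90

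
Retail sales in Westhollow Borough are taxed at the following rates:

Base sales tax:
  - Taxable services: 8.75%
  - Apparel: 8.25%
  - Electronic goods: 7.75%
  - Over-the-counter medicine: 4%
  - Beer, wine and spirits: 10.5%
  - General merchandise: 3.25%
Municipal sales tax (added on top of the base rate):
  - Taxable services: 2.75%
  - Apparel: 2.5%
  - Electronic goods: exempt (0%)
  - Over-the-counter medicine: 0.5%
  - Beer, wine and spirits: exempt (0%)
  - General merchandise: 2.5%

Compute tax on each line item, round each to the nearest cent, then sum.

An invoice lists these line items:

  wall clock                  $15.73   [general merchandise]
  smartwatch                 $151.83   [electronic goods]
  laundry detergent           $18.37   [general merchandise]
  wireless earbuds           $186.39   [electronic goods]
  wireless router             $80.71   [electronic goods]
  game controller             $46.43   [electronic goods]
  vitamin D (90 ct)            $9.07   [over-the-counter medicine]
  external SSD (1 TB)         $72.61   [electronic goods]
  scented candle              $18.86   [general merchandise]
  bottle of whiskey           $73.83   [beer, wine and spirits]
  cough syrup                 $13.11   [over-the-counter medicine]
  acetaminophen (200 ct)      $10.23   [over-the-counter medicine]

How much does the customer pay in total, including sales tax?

Wall clock $15.73: general merchandise → 3.25% + 2.5% municipal = 5.75% → $0.90
Smartwatch $151.83: electronic goods → 7.75% + 0% municipal = 7.75% → $11.77
Laundry detergent $18.37: general merchandise → 3.25% + 2.5% municipal = 5.75% → $1.06
Wireless earbuds $186.39: electronic goods → 7.75% + 0% municipal = 7.75% → $14.45
Wireless router $80.71: electronic goods → 7.75% + 0% municipal = 7.75% → $6.26
Game controller $46.43: electronic goods → 7.75% + 0% municipal = 7.75% → $3.60
Vitamin D (90 ct) $9.07: over-the-counter medicine → 4% + 0.5% municipal = 4.5% → $0.41
External SSD (1 TB) $72.61: electronic goods → 7.75% + 0% municipal = 7.75% → $5.63
Scented candle $18.86: general merchandise → 3.25% + 2.5% municipal = 5.75% → $1.08
Bottle of whiskey $73.83: beer, wine and spirits → 10.5% + 0% municipal = 10.5% → $7.75
Cough syrup $13.11: over-the-counter medicine → 4% + 0.5% municipal = 4.5% → $0.59
Acetaminophen (200 ct) $10.23: over-the-counter medicine → 4% + 0.5% municipal = 4.5% → $0.46
Subtotal = $697.17; tax = $53.96; total due = $751.13

$751.13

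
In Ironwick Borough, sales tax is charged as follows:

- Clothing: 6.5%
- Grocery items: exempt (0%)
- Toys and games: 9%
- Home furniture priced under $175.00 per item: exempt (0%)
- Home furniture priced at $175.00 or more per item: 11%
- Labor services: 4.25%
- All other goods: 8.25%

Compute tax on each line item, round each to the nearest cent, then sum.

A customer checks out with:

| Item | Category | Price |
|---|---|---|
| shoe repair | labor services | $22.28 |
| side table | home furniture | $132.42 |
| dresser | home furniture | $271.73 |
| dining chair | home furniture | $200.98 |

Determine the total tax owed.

Shoe repair $22.28: labor services → 4.25% → $0.95
Side table $132.42: home furniture, under $175.00 → 0% → $0.00
Dresser $271.73: home furniture, $175.00 or more → 11% → $29.89
Dining chair $200.98: home furniture, $175.00 or more → 11% → $22.11
Total tax = $0.95 + $29.89 + $22.11 = $52.95

$52.95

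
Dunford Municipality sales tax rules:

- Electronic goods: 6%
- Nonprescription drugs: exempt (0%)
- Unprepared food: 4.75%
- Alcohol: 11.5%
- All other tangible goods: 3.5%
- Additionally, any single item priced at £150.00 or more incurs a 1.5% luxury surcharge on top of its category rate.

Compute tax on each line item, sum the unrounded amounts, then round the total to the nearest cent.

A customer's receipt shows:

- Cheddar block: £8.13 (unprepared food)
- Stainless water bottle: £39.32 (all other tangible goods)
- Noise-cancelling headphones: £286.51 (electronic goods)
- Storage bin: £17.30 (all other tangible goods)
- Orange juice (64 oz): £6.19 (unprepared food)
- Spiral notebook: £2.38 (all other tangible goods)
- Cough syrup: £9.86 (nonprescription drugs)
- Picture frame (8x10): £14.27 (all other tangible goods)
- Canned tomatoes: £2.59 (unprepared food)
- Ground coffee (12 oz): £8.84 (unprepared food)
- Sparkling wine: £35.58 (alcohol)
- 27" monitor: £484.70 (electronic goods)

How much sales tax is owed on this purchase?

Cheddar block £8.13: unprepared food → 4.75% → £0.386175
Stainless water bottle £39.32: all other tangible goods → 3.5% → £1.3762
Noise-cancelling headphones £286.51: electronic goods → 6% + 1.5% surcharge = 7.5% → £21.48825
Storage bin £17.30: all other tangible goods → 3.5% → £0.6055
Orange juice (64 oz) £6.19: unprepared food → 4.75% → £0.294025
Spiral notebook £2.38: all other tangible goods → 3.5% → £0.0833
Cough syrup £9.86: nonprescription drugs → 0% → £0.00
Picture frame (8x10) £14.27: all other tangible goods → 3.5% → £0.49945
Canned tomatoes £2.59: unprepared food → 4.75% → £0.123025
Ground coffee (12 oz) £8.84: unprepared food → 4.75% → £0.4199
Sparkling wine £35.58: alcohol → 11.5% → £4.0917
27" monitor £484.70: electronic goods → 6% + 1.5% surcharge = 7.5% → £36.3525
Unrounded tax sum = £65.720025 → £65.72

£65.72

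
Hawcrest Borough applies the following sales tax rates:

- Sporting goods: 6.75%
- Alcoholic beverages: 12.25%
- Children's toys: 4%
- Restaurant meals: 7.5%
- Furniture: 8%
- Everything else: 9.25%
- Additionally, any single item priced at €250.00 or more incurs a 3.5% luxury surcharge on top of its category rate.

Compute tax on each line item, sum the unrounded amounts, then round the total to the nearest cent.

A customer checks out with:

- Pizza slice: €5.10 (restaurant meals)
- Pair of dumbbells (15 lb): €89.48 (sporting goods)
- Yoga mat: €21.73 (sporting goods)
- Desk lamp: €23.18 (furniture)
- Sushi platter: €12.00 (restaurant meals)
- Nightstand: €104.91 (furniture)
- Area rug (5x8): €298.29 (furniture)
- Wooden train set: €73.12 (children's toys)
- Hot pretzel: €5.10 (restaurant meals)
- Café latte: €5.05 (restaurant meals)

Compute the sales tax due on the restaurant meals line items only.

€2.04

Pizza slice €5.10: restaurant meals → 7.5% → €0.3825
Sushi platter €12.00: restaurant meals → 7.5% → €0.90
Hot pretzel €5.10: restaurant meals → 7.5% → €0.3825
Café latte €5.05: restaurant meals → 7.5% → €0.37875
Tax on restaurant meals: unrounded sum = €2.04375 → €2.04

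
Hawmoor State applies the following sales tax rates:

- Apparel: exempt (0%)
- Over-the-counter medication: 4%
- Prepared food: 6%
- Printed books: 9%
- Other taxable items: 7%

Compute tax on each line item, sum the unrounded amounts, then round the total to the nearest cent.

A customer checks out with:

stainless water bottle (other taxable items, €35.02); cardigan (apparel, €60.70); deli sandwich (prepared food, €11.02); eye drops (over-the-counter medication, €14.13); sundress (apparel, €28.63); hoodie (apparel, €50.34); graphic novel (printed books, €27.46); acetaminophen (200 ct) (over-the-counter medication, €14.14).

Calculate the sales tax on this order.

€6.71

Stainless water bottle €35.02: other taxable items → 7% → €2.4514
Cardigan €60.70: apparel → 0% → €0.00
Deli sandwich €11.02: prepared food → 6% → €0.6612
Eye drops €14.13: over-the-counter medication → 4% → €0.5652
Sundress €28.63: apparel → 0% → €0.00
Hoodie €50.34: apparel → 0% → €0.00
Graphic novel €27.46: printed books → 9% → €2.4714
Acetaminophen (200 ct) €14.14: over-the-counter medication → 4% → €0.5656
Unrounded tax sum = €6.7148 → €6.71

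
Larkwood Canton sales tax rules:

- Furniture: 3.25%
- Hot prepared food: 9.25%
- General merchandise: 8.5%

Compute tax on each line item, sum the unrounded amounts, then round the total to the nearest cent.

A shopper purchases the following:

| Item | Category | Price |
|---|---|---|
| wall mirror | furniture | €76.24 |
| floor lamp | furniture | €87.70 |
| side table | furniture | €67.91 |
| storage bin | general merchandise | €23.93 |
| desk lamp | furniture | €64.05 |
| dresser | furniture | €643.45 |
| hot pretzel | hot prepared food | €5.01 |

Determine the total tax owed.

€33.03

Wall mirror €76.24: furniture → 3.25% → €2.4778
Floor lamp €87.70: furniture → 3.25% → €2.85025
Side table €67.91: furniture → 3.25% → €2.207075
Storage bin €23.93: general merchandise → 8.5% → €2.03405
Desk lamp €64.05: furniture → 3.25% → €2.081625
Dresser €643.45: furniture → 3.25% → €20.912125
Hot pretzel €5.01: hot prepared food → 9.25% → €0.463425
Unrounded tax sum = €33.02635 → €33.03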